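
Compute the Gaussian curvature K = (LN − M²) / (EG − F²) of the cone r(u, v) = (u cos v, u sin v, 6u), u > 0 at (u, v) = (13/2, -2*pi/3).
K = 0

Coefficients of the first fundamental form: E = 37, F = 0, G = u^2.
Coefficients of the second fundamental form: L = 0, M = 0, N = 6*sqrt(37)*u^2/(37*Abs(u)).
Assemble K = (LN − M²)/(EG − F²) = 0. At (u, v) = (13/2, -2*pi/3): K = 0.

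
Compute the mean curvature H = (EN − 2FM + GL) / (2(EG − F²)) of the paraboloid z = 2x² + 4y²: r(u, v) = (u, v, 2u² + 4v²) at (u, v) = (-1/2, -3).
H = 1174*sqrt(581)/337561

With E = 16*u^2 + 1, F = 32*u*v, G = 64*v^2 + 1, L = 4/sqrt(16*u^2 + 64*v^2 + 1), M = 0, N = 8/sqrt(16*u^2 + 64*v^2 + 1), assemble
  H = (EN − 2FM + GL) / (2(EG − F²)) = 2*(32*u^2 + 64*v^2 + 3)/(16*u^2 + 64*v^2 + 1)^(3/2).
At (u, v) = (-1/2, -3): H = 1174*sqrt(581)/337561.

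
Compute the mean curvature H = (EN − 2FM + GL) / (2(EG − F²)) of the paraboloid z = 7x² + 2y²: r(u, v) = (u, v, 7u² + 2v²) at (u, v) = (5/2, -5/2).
H = 27*sqrt(1326)/15028

With E = 196*u^2 + 1, F = 56*u*v, G = 16*v^2 + 1, L = 14/sqrt(196*u^2 + 16*v^2 + 1), M = 0, N = 4/sqrt(196*u^2 + 16*v^2 + 1), assemble
  H = (EN − 2FM + GL) / (2(EG − F²)) = (392*u^2 + 112*v^2 + 9)/(196*u^2 + 16*v^2 + 1)^(3/2).
At (u, v) = (5/2, -5/2): H = 27*sqrt(1326)/15028.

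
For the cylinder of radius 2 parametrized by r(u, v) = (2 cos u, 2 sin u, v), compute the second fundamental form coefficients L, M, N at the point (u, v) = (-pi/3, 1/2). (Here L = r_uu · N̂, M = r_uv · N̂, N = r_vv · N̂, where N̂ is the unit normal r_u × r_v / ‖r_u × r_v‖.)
L = -2;  M = 0;  N = 0

Compute the unit normal N̂(u, v) = (cos(u), sin(u), 0), and the second partials r_uu, r_uv, r_vv. Take dot products:
  L(u, v) = r_uu · N̂ = -2,
  M(u, v) = r_uv · N̂ = 0,
  N(u, v) = r_vv · N̂ = 0.
Evaluating at (u, v) = (-pi/3, 1/2):
  L = -2, M = 0, N = 0.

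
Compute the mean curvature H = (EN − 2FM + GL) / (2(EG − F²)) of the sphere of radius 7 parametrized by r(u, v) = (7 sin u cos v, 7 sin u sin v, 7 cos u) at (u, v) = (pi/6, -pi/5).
H = -1/7

With E = 49, F = 0, G = 49*sin(u)^2, L = -7*sin(u)/Abs(sin(u)), M = 0, N = -7*sin(u)^3/Abs(sin(u)), assemble
  H = (EN − 2FM + GL) / (2(EG − F²)) = -sin(u)/(7*Abs(sin(u))).
At (u, v) = (pi/6, -pi/5): H = -1/7.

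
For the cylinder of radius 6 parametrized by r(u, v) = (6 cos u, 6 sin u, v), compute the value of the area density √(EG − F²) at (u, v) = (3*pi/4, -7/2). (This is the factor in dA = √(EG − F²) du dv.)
√(EG − F²)|_{(3*pi/4, -7/2)} = 6

E = 36, F = 0, G = 1, so EG − F² = 36. Taking the positive square root: √(EG − F²) = 6. At (u, v) = (3*pi/4, -7/2): 6.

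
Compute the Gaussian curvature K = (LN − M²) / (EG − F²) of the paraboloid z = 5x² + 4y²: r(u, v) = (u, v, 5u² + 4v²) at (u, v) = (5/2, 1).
K = 4/23805

Coefficients of the first fundamental form: E = 100*u^2 + 1, F = 80*u*v, G = 64*v^2 + 1.
Coefficients of the second fundamental form: L = 10/sqrt(100*u^2 + 64*v^2 + 1), M = 0, N = 8/sqrt(100*u^2 + 64*v^2 + 1).
Assemble K = (LN − M²)/(EG − F²) = 80/(10000*u^4 + 12800*u^2*v^2 + 200*u^2 + 4096*v^4 + 128*v^2 + 1). At (u, v) = (5/2, 1): K = 4/23805.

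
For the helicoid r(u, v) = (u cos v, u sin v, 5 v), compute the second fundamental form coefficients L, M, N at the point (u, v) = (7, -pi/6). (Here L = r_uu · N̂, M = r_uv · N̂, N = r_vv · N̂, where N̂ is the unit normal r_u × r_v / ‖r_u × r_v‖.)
L = 0;  M = -5*sqrt(74)/74;  N = 0

Compute the unit normal N̂(u, v) = (5*sin(v)/sqrt(u^2 + 25), -5*cos(v)/sqrt(u^2 + 25), u/sqrt(u^2 + 25)), and the second partials r_uu, r_uv, r_vv. Take dot products:
  L(u, v) = r_uu · N̂ = 0,
  M(u, v) = r_uv · N̂ = -5/sqrt(u^2 + 25),
  N(u, v) = r_vv · N̂ = 0.
Evaluating at (u, v) = (7, -pi/6):
  L = 0, M = -5*sqrt(74)/74, N = 0.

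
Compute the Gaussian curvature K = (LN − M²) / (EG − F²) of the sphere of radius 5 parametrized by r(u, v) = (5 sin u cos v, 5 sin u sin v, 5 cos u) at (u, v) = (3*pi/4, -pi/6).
K = 1/25

Coefficients of the first fundamental form: E = 25, F = 0, G = 25*sin(u)^2.
Coefficients of the second fundamental form: L = -5*sin(u)/Abs(sin(u)), M = 0, N = -5*sin(u)^3/Abs(sin(u)).
Assemble K = (LN − M²)/(EG − F²) = 1/25. At (u, v) = (3*pi/4, -pi/6): K = 1/25.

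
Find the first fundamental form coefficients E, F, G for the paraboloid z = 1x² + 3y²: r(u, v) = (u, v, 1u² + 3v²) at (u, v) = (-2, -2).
E = 17;  F = 48;  G = 145

Partials: r_u = (1, 0, 2*u), r_v = (0, 1, 6*v). As functions of (u, v):
  E = r_u · r_u = 4*u^2 + 1,
  F = r_u · r_v = 12*u*v,
  G = r_v · r_v = 36*v^2 + 1.
Evaluating at (u, v) = (-2, -2): E = 17, F = 48, G = 145.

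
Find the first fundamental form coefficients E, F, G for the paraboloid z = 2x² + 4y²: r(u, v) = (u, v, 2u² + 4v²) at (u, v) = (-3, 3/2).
E = 145;  F = -144;  G = 145

Partials: r_u = (1, 0, 4*u), r_v = (0, 1, 8*v). As functions of (u, v):
  E = r_u · r_u = 16*u^2 + 1,
  F = r_u · r_v = 32*u*v,
  G = r_v · r_v = 64*v^2 + 1.
Evaluating at (u, v) = (-3, 3/2): E = 145, F = -144, G = 145.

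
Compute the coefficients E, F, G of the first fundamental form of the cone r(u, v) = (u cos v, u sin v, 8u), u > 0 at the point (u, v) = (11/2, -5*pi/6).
E = 65;  F = 0;  G = 121/4

Partials: r_u = (cos(v), sin(v), 8), r_v = (-u*sin(v), u*cos(v), 0). As functions of (u, v):
  E = r_u · r_u = 65,
  F = r_u · r_v = 0,
  G = r_v · r_v = u^2.
Evaluating at (u, v) = (11/2, -5*pi/6): E = 65, F = 0, G = 121/4.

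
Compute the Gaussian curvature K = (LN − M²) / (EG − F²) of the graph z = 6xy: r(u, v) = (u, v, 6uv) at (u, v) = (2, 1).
K = -36/32761

Coefficients of the first fundamental form: E = 36*v^2 + 1, F = 36*u*v, G = 36*u^2 + 1.
Coefficients of the second fundamental form: L = 0, M = 6/sqrt(36*u^2 + 36*v^2 + 1), N = 0.
Assemble K = (LN − M²)/(EG − F²) = -36/(1296*u^4 + 2592*u^2*v^2 + 72*u^2 + 1296*v^4 + 72*v^2 + 1). At (u, v) = (2, 1): K = -36/32761.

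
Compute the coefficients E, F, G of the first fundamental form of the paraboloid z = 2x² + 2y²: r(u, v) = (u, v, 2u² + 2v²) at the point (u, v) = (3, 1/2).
E = 145;  F = 24;  G = 5

Partials: r_u = (1, 0, 4*u), r_v = (0, 1, 4*v). As functions of (u, v):
  E = r_u · r_u = 16*u^2 + 1,
  F = r_u · r_v = 16*u*v,
  G = r_v · r_v = 16*v^2 + 1.
Evaluating at (u, v) = (3, 1/2): E = 145, F = 24, G = 5.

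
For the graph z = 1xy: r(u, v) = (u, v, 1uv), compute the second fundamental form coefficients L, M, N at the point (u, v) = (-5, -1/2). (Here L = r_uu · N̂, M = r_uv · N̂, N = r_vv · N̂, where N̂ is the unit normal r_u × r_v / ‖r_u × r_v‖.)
L = 0;  M = 2*sqrt(105)/105;  N = 0

Compute the unit normal N̂(u, v) = (-v/sqrt(u^2 + v^2 + 1), -u/sqrt(u^2 + v^2 + 1), 1/sqrt(u^2 + v^2 + 1)), and the second partials r_uu, r_uv, r_vv. Take dot products:
  L(u, v) = r_uu · N̂ = 0,
  M(u, v) = r_uv · N̂ = 1/sqrt(u^2 + v^2 + 1),
  N(u, v) = r_vv · N̂ = 0.
Evaluating at (u, v) = (-5, -1/2):
  L = 0, M = 2*sqrt(105)/105, N = 0.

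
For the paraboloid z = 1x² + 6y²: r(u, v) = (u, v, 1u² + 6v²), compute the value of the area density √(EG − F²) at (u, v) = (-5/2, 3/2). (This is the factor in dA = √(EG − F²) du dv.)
√(EG − F²)|_{(-5/2, 3/2)} = 5*sqrt(14)

E = 4*u^2 + 1, F = 24*u*v, G = 144*v^2 + 1, so EG − F² = 4*u^2 + 144*v^2 + 1. Taking the positive square root: √(EG − F²) = sqrt(4*u^2 + 144*v^2 + 1). At (u, v) = (-5/2, 3/2): 5*sqrt(14).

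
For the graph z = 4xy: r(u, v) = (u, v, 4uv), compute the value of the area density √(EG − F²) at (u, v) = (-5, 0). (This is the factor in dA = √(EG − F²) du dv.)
√(EG − F²)|_{(-5, 0)} = sqrt(401)

E = 16*v^2 + 1, F = 16*u*v, G = 16*u^2 + 1, so EG − F² = 16*u^2 + 16*v^2 + 1. Taking the positive square root: √(EG − F²) = sqrt(16*u^2 + 16*v^2 + 1). At (u, v) = (-5, 0): sqrt(401).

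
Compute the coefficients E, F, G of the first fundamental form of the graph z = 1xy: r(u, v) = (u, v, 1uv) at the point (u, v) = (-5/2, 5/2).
E = 29/4;  F = -25/4;  G = 29/4

Partials: r_u = (1, 0, v), r_v = (0, 1, u). As functions of (u, v):
  E = r_u · r_u = v^2 + 1,
  F = r_u · r_v = u*v,
  G = r_v · r_v = u^2 + 1.
Evaluating at (u, v) = (-5/2, 5/2): E = 29/4, F = -25/4, G = 29/4.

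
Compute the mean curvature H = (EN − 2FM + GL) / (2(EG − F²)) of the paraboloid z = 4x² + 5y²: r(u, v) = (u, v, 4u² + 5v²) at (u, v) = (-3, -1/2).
H = 61*sqrt(602)/7396

With E = 64*u^2 + 1, F = 80*u*v, G = 100*v^2 + 1, L = 8/sqrt(64*u^2 + 100*v^2 + 1), M = 0, N = 10/sqrt(64*u^2 + 100*v^2 + 1), assemble
  H = (EN − 2FM + GL) / (2(EG − F²)) = (320*u^2 + 400*v^2 + 9)/(64*u^2 + 100*v^2 + 1)^(3/2).
At (u, v) = (-3, -1/2): H = 61*sqrt(602)/7396.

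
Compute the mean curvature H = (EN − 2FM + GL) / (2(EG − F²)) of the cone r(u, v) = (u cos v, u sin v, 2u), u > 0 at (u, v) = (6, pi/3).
H = sqrt(5)/30

With E = 5, F = 0, G = u^2, L = 0, M = 0, N = 2*sqrt(5)*u^2/(5*Abs(u)), assemble
  H = (EN − 2FM + GL) / (2(EG − F²)) = sqrt(5)/(5*Abs(u)).
At (u, v) = (6, pi/3): H = sqrt(5)/30.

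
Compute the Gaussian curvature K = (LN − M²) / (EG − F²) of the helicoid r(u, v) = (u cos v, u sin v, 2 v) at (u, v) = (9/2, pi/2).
K = -64/9409

Coefficients of the first fundamental form: E = 1, F = 0, G = u^2 + 4.
Coefficients of the second fundamental form: L = 0, M = -2/sqrt(u^2 + 4), N = 0.
Assemble K = (LN − M²)/(EG − F²) = -4/(u^2 + 4)^2. At (u, v) = (9/2, pi/2): K = -64/9409.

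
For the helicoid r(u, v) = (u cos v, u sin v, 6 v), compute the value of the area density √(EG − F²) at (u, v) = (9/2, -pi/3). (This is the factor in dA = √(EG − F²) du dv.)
√(EG − F²)|_{(9/2, -pi/3)} = 15/2

E = 1, F = 0, G = u^2 + 36, so EG − F² = u^2 + 36. Taking the positive square root: √(EG − F²) = sqrt(u^2 + 36). At (u, v) = (9/2, -pi/3): 15/2.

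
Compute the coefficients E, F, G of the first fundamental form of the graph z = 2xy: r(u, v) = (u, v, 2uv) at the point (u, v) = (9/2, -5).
E = 101;  F = -90;  G = 82

Partials: r_u = (1, 0, 2*v), r_v = (0, 1, 2*u). As functions of (u, v):
  E = r_u · r_u = 4*v^2 + 1,
  F = r_u · r_v = 4*u*v,
  G = r_v · r_v = 4*u^2 + 1.
Evaluating at (u, v) = (9/2, -5): E = 101, F = -90, G = 82.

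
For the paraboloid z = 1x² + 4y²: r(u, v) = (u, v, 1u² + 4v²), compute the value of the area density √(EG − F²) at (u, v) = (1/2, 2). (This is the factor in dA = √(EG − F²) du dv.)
√(EG − F²)|_{(1/2, 2)} = sqrt(258)

E = 4*u^2 + 1, F = 16*u*v, G = 64*v^2 + 1, so EG − F² = 4*u^2 + 64*v^2 + 1. Taking the positive square root: √(EG − F²) = sqrt(4*u^2 + 64*v^2 + 1). At (u, v) = (1/2, 2): sqrt(258).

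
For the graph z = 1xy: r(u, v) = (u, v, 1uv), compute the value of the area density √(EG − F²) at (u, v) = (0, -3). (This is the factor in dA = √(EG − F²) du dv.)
√(EG − F²)|_{(0, -3)} = sqrt(10)

E = v^2 + 1, F = u*v, G = u^2 + 1, so EG − F² = u^2 + v^2 + 1. Taking the positive square root: √(EG − F²) = sqrt(u^2 + v^2 + 1). At (u, v) = (0, -3): sqrt(10).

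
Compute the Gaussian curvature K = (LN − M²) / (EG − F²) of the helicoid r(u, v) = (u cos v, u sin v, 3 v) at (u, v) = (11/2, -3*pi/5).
K = -144/24649

Coefficients of the first fundamental form: E = 1, F = 0, G = u^2 + 9.
Coefficients of the second fundamental form: L = 0, M = -3/sqrt(u^2 + 9), N = 0.
Assemble K = (LN − M²)/(EG − F²) = -9/(u^2 + 9)^2. At (u, v) = (11/2, -3*pi/5): K = -144/24649.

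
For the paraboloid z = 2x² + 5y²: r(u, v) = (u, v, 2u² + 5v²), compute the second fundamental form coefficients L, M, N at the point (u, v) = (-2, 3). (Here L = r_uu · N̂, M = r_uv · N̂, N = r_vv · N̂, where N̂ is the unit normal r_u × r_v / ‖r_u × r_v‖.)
L = 4*sqrt(965)/965;  M = 0;  N = 2*sqrt(965)/193

Compute the unit normal N̂(u, v) = (-4*u/sqrt(16*u^2 + 100*v^2 + 1), -10*v/sqrt(16*u^2 + 100*v^2 + 1), 1/sqrt(16*u^2 + 100*v^2 + 1)), and the second partials r_uu, r_uv, r_vv. Take dot products:
  L(u, v) = r_uu · N̂ = 4/sqrt(16*u^2 + 100*v^2 + 1),
  M(u, v) = r_uv · N̂ = 0,
  N(u, v) = r_vv · N̂ = 10/sqrt(16*u^2 + 100*v^2 + 1).
Evaluating at (u, v) = (-2, 3):
  L = 4*sqrt(965)/965, M = 0, N = 2*sqrt(965)/193.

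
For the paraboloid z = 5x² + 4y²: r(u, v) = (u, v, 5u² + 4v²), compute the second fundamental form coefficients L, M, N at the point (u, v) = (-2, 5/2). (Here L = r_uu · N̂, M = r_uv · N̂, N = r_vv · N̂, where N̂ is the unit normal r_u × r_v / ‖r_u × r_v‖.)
L = 10*sqrt(89)/267;  M = 0;  N = 8*sqrt(89)/267

Compute the unit normal N̂(u, v) = (-10*u/sqrt(100*u^2 + 64*v^2 + 1), -8*v/sqrt(100*u^2 + 64*v^2 + 1), 1/sqrt(100*u^2 + 64*v^2 + 1)), and the second partials r_uu, r_uv, r_vv. Take dot products:
  L(u, v) = r_uu · N̂ = 10/sqrt(100*u^2 + 64*v^2 + 1),
  M(u, v) = r_uv · N̂ = 0,
  N(u, v) = r_vv · N̂ = 8/sqrt(100*u^2 + 64*v^2 + 1).
Evaluating at (u, v) = (-2, 5/2):
  L = 10*sqrt(89)/267, M = 0, N = 8*sqrt(89)/267.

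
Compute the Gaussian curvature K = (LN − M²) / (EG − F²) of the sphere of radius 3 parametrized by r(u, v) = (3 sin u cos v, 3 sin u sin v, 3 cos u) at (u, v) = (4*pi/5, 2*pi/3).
K = 1/9

Coefficients of the first fundamental form: E = 9, F = 0, G = 9*sin(u)^2.
Coefficients of the second fundamental form: L = -3*sin(u)/Abs(sin(u)), M = 0, N = -3*sin(u)^3/Abs(sin(u)).
Assemble K = (LN − M²)/(EG − F²) = 1/9. At (u, v) = (4*pi/5, 2*pi/3): K = 1/9.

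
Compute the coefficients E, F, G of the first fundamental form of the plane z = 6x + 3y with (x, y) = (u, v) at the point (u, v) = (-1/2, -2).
E = 37;  F = 18;  G = 10

Partials: r_u = (1, 0, 6), r_v = (0, 1, 3). As functions of (u, v):
  E = r_u · r_u = 37,
  F = r_u · r_v = 18,
  G = r_v · r_v = 10.
Evaluating at (u, v) = (-1/2, -2): E = 37, F = 18, G = 10.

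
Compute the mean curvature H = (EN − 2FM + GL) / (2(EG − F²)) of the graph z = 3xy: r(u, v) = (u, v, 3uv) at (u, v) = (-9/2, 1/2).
H = 243*sqrt(742)/275282

With E = 9*v^2 + 1, F = 9*u*v, G = 9*u^2 + 1, L = 0, M = 3/sqrt(9*u^2 + 9*v^2 + 1), N = 0, assemble
  H = (EN − 2FM + GL) / (2(EG − F²)) = -27*u*v/(9*u^2 + 9*v^2 + 1)^(3/2).
At (u, v) = (-9/2, 1/2): H = 243*sqrt(742)/275282.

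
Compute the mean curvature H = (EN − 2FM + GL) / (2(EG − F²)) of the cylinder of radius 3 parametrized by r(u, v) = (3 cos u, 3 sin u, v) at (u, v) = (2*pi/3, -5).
H = -1/6

With E = 9, F = 0, G = 1, L = -3, M = 0, N = 0, assemble
  H = (EN − 2FM + GL) / (2(EG − F²)) = -1/6.
At (u, v) = (2*pi/3, -5): H = -1/6.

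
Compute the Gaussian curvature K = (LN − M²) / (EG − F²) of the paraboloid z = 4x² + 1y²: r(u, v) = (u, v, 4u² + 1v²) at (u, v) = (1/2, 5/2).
K = 4/441

Coefficients of the first fundamental form: E = 64*u^2 + 1, F = 16*u*v, G = 4*v^2 + 1.
Coefficients of the second fundamental form: L = 8/sqrt(64*u^2 + 4*v^2 + 1), M = 0, N = 2/sqrt(64*u^2 + 4*v^2 + 1).
Assemble K = (LN − M²)/(EG − F²) = 16/(4096*u^4 + 512*u^2*v^2 + 128*u^2 + 16*v^4 + 8*v^2 + 1). At (u, v) = (1/2, 5/2): K = 4/441.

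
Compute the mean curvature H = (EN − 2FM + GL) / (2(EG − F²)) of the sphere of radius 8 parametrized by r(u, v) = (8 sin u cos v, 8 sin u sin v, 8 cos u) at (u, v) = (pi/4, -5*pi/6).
H = -1/8

With E = 64, F = 0, G = 64*sin(u)^2, L = -8*sin(u)/Abs(sin(u)), M = 0, N = -8*sin(u)^3/Abs(sin(u)), assemble
  H = (EN − 2FM + GL) / (2(EG − F²)) = -sin(u)/(8*Abs(sin(u))).
At (u, v) = (pi/4, -5*pi/6): H = -1/8.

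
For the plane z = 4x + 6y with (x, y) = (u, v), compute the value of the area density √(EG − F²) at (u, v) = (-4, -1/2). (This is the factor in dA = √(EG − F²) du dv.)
√(EG − F²)|_{(-4, -1/2)} = sqrt(53)

E = 17, F = 24, G = 37, so EG − F² = 53. Taking the positive square root: √(EG − F²) = sqrt(53). At (u, v) = (-4, -1/2): sqrt(53).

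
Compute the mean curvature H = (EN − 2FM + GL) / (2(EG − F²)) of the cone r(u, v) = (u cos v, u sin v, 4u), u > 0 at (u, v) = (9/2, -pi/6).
H = 4*sqrt(17)/153

With E = 17, F = 0, G = u^2, L = 0, M = 0, N = 4*sqrt(17)*u^2/(17*Abs(u)), assemble
  H = (EN − 2FM + GL) / (2(EG − F²)) = 2*sqrt(17)/(17*Abs(u)).
At (u, v) = (9/2, -pi/6): H = 4*sqrt(17)/153.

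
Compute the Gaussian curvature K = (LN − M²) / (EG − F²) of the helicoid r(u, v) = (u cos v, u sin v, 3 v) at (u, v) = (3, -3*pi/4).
K = -1/36

Coefficients of the first fundamental form: E = 1, F = 0, G = u^2 + 9.
Coefficients of the second fundamental form: L = 0, M = -3/sqrt(u^2 + 9), N = 0.
Assemble K = (LN − M²)/(EG − F²) = -9/(u^2 + 9)^2. At (u, v) = (3, -3*pi/4): K = -1/36.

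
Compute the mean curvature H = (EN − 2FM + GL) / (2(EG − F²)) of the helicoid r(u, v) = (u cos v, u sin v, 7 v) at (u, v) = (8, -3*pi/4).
H = 0

With E = 1, F = 0, G = u^2 + 49, L = 0, M = -7/sqrt(u^2 + 49), N = 0, assemble
  H = (EN − 2FM + GL) / (2(EG − F²)) = 0.
At (u, v) = (8, -3*pi/4): H = 0.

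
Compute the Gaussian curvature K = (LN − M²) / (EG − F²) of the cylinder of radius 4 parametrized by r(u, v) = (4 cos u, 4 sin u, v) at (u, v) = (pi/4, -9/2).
K = 0

Coefficients of the first fundamental form: E = 16, F = 0, G = 1.
Coefficients of the second fundamental form: L = -4, M = 0, N = 0.
Assemble K = (LN − M²)/(EG − F²) = 0. At (u, v) = (pi/4, -9/2): K = 0.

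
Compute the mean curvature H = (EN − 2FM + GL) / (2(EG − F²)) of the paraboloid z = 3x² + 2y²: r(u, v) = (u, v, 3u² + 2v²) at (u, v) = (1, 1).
H = 125*sqrt(53)/2809

With E = 36*u^2 + 1, F = 24*u*v, G = 16*v^2 + 1, L = 6/sqrt(36*u^2 + 16*v^2 + 1), M = 0, N = 4/sqrt(36*u^2 + 16*v^2 + 1), assemble
  H = (EN − 2FM + GL) / (2(EG − F²)) = (72*u^2 + 48*v^2 + 5)/(36*u^2 + 16*v^2 + 1)^(3/2).
At (u, v) = (1, 1): H = 125*sqrt(53)/2809.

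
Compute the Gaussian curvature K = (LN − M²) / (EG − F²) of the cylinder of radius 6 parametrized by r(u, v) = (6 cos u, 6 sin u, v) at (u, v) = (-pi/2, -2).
K = 0

Coefficients of the first fundamental form: E = 36, F = 0, G = 1.
Coefficients of the second fundamental form: L = -6, M = 0, N = 0.
Assemble K = (LN − M²)/(EG − F²) = 0. At (u, v) = (-pi/2, -2): K = 0.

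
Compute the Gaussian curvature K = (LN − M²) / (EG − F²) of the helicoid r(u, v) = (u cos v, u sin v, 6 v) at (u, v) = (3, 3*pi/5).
K = -4/225

Coefficients of the first fundamental form: E = 1, F = 0, G = u^2 + 36.
Coefficients of the second fundamental form: L = 0, M = -6/sqrt(u^2 + 36), N = 0.
Assemble K = (LN − M²)/(EG − F²) = -36/(u^2 + 36)^2. At (u, v) = (3, 3*pi/5): K = -4/225.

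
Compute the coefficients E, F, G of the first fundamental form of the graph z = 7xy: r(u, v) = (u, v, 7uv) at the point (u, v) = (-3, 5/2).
E = 1229/4;  F = -735/2;  G = 442

Partials: r_u = (1, 0, 7*v), r_v = (0, 1, 7*u). As functions of (u, v):
  E = r_u · r_u = 49*v^2 + 1,
  F = r_u · r_v = 49*u*v,
  G = r_v · r_v = 49*u^2 + 1.
Evaluating at (u, v) = (-3, 5/2): E = 1229/4, F = -735/2, G = 442.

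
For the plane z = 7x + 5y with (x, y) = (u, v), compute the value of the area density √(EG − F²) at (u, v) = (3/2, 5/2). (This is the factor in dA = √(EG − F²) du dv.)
√(EG − F²)|_{(3/2, 5/2)} = 5*sqrt(3)

E = 50, F = 35, G = 26, so EG − F² = 75. Taking the positive square root: √(EG − F²) = 5*sqrt(3). At (u, v) = (3/2, 5/2): 5*sqrt(3).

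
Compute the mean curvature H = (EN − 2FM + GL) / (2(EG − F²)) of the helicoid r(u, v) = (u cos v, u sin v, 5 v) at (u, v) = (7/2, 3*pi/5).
H = 0

With E = 1, F = 0, G = u^2 + 25, L = 0, M = -5/sqrt(u^2 + 25), N = 0, assemble
  H = (EN − 2FM + GL) / (2(EG − F²)) = 0.
At (u, v) = (7/2, 3*pi/5): H = 0.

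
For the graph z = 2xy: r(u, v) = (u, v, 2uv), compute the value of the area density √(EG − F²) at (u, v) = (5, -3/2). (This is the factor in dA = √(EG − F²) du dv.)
√(EG − F²)|_{(5, -3/2)} = sqrt(110)

E = 4*v^2 + 1, F = 4*u*v, G = 4*u^2 + 1, so EG − F² = 4*u^2 + 4*v^2 + 1. Taking the positive square root: √(EG − F²) = sqrt(4*u^2 + 4*v^2 + 1). At (u, v) = (5, -3/2): sqrt(110).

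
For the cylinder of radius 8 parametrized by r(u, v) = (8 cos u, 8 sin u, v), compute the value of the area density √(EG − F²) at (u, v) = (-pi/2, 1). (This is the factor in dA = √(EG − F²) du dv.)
√(EG − F²)|_{(-pi/2, 1)} = 8

E = 64, F = 0, G = 1, so EG − F² = 64. Taking the positive square root: √(EG − F²) = 8. At (u, v) = (-pi/2, 1): 8.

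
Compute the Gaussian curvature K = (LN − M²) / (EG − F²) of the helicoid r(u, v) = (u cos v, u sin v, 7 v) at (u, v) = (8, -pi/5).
K = -49/12769

Coefficients of the first fundamental form: E = 1, F = 0, G = u^2 + 49.
Coefficients of the second fundamental form: L = 0, M = -7/sqrt(u^2 + 49), N = 0.
Assemble K = (LN − M²)/(EG − F²) = -49/(u^2 + 49)^2. At (u, v) = (8, -pi/5): K = -49/12769.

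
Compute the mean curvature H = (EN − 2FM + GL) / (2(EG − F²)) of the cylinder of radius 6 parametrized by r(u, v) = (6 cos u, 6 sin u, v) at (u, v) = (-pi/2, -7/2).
H = -1/12

With E = 36, F = 0, G = 1, L = -6, M = 0, N = 0, assemble
  H = (EN − 2FM + GL) / (2(EG − F²)) = -1/12.
At (u, v) = (-pi/2, -7/2): H = -1/12.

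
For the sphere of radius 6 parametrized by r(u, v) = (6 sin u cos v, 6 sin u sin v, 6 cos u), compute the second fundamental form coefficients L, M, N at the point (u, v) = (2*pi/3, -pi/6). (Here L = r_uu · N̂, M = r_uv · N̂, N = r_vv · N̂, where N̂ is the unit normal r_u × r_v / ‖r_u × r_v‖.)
L = -6;  M = 0;  N = -9/2

Compute the unit normal N̂(u, v) = (sin(u)^2*cos(v)/Abs(sin(u)), sin(u)^2*sin(v)/Abs(sin(u)), sin(2*u)/(2*Abs(sin(u)))), and the second partials r_uu, r_uv, r_vv. Take dot products:
  L(u, v) = r_uu · N̂ = -6*sin(u)/Abs(sin(u)),
  M(u, v) = r_uv · N̂ = 0,
  N(u, v) = r_vv · N̂ = -6*sin(u)^3/Abs(sin(u)).
Evaluating at (u, v) = (2*pi/3, -pi/6):
  L = -6, M = 0, N = -9/2.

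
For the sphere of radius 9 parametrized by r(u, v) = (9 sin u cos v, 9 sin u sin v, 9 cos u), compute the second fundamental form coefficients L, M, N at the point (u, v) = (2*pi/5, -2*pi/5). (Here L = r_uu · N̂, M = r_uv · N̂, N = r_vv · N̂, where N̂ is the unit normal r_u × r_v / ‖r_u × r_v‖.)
L = -9;  M = 0;  N = -45/8 - 9*sqrt(5)/8

Compute the unit normal N̂(u, v) = (sin(u)^2*cos(v)/Abs(sin(u)), sin(u)^2*sin(v)/Abs(sin(u)), sin(2*u)/(2*Abs(sin(u)))), and the second partials r_uu, r_uv, r_vv. Take dot products:
  L(u, v) = r_uu · N̂ = -9*sin(u)/Abs(sin(u)),
  M(u, v) = r_uv · N̂ = 0,
  N(u, v) = r_vv · N̂ = -9*sin(u)^3/Abs(sin(u)).
Evaluating at (u, v) = (2*pi/5, -2*pi/5):
  L = -9, M = 0, N = -45/8 - 9*sqrt(5)/8.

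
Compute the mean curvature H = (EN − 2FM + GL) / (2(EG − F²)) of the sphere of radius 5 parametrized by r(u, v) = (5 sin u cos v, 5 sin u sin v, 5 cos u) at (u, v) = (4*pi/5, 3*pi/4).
H = -1/5

With E = 25, F = 0, G = 25*sin(u)^2, L = -5*sin(u)/Abs(sin(u)), M = 0, N = -5*sin(u)^3/Abs(sin(u)), assemble
  H = (EN − 2FM + GL) / (2(EG − F²)) = -sin(u)/(5*Abs(sin(u))).
At (u, v) = (4*pi/5, 3*pi/4): H = -1/5.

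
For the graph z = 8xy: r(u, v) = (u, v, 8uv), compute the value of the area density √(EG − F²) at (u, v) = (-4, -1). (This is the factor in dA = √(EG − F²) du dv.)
√(EG − F²)|_{(-4, -1)} = 33

E = 64*v^2 + 1, F = 64*u*v, G = 64*u^2 + 1, so EG − F² = 64*u^2 + 64*v^2 + 1. Taking the positive square root: √(EG − F²) = sqrt(64*u^2 + 64*v^2 + 1). At (u, v) = (-4, -1): 33.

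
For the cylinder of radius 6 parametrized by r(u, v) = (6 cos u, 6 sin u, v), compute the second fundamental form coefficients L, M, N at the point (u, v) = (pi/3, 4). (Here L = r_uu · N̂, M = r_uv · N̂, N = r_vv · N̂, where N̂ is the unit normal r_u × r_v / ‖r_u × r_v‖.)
L = -6;  M = 0;  N = 0

Compute the unit normal N̂(u, v) = (cos(u), sin(u), 0), and the second partials r_uu, r_uv, r_vv. Take dot products:
  L(u, v) = r_uu · N̂ = -6,
  M(u, v) = r_uv · N̂ = 0,
  N(u, v) = r_vv · N̂ = 0.
Evaluating at (u, v) = (pi/3, 4):
  L = -6, M = 0, N = 0.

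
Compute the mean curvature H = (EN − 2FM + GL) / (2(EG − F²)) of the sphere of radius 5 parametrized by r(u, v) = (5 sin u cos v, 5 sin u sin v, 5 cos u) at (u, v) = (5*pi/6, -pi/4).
H = -1/5

With E = 25, F = 0, G = 25*sin(u)^2, L = -5*sin(u)/Abs(sin(u)), M = 0, N = -5*sin(u)^3/Abs(sin(u)), assemble
  H = (EN − 2FM + GL) / (2(EG − F²)) = -sin(u)/(5*Abs(sin(u))).
At (u, v) = (5*pi/6, -pi/4): H = -1/5.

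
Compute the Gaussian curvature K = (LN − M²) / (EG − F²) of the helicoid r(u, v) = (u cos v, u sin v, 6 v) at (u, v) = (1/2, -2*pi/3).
K = -576/21025

Coefficients of the first fundamental form: E = 1, F = 0, G = u^2 + 36.
Coefficients of the second fundamental form: L = 0, M = -6/sqrt(u^2 + 36), N = 0.
Assemble K = (LN − M²)/(EG − F²) = -36/(u^2 + 36)^2. At (u, v) = (1/2, -2*pi/3): K = -576/21025.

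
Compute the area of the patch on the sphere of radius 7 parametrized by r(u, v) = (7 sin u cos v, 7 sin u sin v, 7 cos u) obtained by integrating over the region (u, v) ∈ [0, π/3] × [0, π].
Area = 49*pi/2

Area = ∫∫ √(EG − F²) du dv with √(EG − F²) = 49*Abs(sin(u)). Integrating over [0, π/3] × [0, π] gives 49*pi/2.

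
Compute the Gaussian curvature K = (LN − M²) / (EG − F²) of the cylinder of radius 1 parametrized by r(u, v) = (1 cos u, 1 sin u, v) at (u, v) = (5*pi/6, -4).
K = 0

Coefficients of the first fundamental form: E = 1, F = 0, G = 1.
Coefficients of the second fundamental form: L = -1, M = 0, N = 0.
Assemble K = (LN − M²)/(EG − F²) = 0. At (u, v) = (5*pi/6, -4): K = 0.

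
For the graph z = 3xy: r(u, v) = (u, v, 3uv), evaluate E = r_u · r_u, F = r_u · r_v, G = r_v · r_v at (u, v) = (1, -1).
E = 10;  F = -9;  G = 10

Partials: r_u = (1, 0, 3*v), r_v = (0, 1, 3*u). As functions of (u, v):
  E = r_u · r_u = 9*v^2 + 1,
  F = r_u · r_v = 9*u*v,
  G = r_v · r_v = 9*u^2 + 1.
Evaluating at (u, v) = (1, -1): E = 10, F = -9, G = 10.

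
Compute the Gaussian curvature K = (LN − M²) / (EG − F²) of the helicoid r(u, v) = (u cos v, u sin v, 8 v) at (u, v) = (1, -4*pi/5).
K = -64/4225

Coefficients of the first fundamental form: E = 1, F = 0, G = u^2 + 64.
Coefficients of the second fundamental form: L = 0, M = -8/sqrt(u^2 + 64), N = 0.
Assemble K = (LN − M²)/(EG − F²) = -64/(u^2 + 64)^2. At (u, v) = (1, -4*pi/5): K = -64/4225.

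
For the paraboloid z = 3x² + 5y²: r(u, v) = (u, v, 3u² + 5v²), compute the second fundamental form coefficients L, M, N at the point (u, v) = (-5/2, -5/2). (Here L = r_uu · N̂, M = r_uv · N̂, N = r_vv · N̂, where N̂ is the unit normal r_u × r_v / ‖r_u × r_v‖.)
L = 6*sqrt(851)/851;  M = 0;  N = 10*sqrt(851)/851

Compute the unit normal N̂(u, v) = (-6*u/sqrt(36*u^2 + 100*v^2 + 1), -10*v/sqrt(36*u^2 + 100*v^2 + 1), 1/sqrt(36*u^2 + 100*v^2 + 1)), and the second partials r_uu, r_uv, r_vv. Take dot products:
  L(u, v) = r_uu · N̂ = 6/sqrt(36*u^2 + 100*v^2 + 1),
  M(u, v) = r_uv · N̂ = 0,
  N(u, v) = r_vv · N̂ = 10/sqrt(36*u^2 + 100*v^2 + 1).
Evaluating at (u, v) = (-5/2, -5/2):
  L = 6*sqrt(851)/851, M = 0, N = 10*sqrt(851)/851.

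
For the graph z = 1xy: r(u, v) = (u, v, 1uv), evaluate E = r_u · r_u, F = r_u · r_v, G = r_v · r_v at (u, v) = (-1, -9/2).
E = 85/4;  F = 9/2;  G = 2

Partials: r_u = (1, 0, v), r_v = (0, 1, u). As functions of (u, v):
  E = r_u · r_u = v^2 + 1,
  F = r_u · r_v = u*v,
  G = r_v · r_v = u^2 + 1.
Evaluating at (u, v) = (-1, -9/2): E = 85/4, F = 9/2, G = 2.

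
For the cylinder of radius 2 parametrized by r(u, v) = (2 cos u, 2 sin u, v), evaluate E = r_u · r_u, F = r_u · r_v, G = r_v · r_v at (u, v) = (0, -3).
E = 4;  F = 0;  G = 1

Partials: r_u = (-2*sin(u), 2*cos(u), 0), r_v = (0, 0, 1). As functions of (u, v):
  E = r_u · r_u = 4,
  F = r_u · r_v = 0,
  G = r_v · r_v = 1.
Evaluating at (u, v) = (0, -3): E = 4, F = 0, G = 1.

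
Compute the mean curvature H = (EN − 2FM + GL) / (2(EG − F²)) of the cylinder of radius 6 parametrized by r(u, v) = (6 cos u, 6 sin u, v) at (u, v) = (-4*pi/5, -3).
H = -1/12

With E = 36, F = 0, G = 1, L = -6, M = 0, N = 0, assemble
  H = (EN − 2FM + GL) / (2(EG − F²)) = -1/12.
At (u, v) = (-4*pi/5, -3): H = -1/12.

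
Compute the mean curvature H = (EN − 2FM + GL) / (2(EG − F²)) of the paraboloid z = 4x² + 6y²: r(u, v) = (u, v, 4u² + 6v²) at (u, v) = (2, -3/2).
H = 58*sqrt(581)/6889

With E = 64*u^2 + 1, F = 96*u*v, G = 144*v^2 + 1, L = 8/sqrt(64*u^2 + 144*v^2 + 1), M = 0, N = 12/sqrt(64*u^2 + 144*v^2 + 1), assemble
  H = (EN − 2FM + GL) / (2(EG − F²)) = 2*(192*u^2 + 288*v^2 + 5)/(64*u^2 + 144*v^2 + 1)^(3/2).
At (u, v) = (2, -3/2): H = 58*sqrt(581)/6889.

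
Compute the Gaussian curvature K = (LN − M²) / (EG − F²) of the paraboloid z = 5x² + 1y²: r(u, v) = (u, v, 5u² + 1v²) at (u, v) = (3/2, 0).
K = 5/12769

Coefficients of the first fundamental form: E = 100*u^2 + 1, F = 20*u*v, G = 4*v^2 + 1.
Coefficients of the second fundamental form: L = 10/sqrt(100*u^2 + 4*v^2 + 1), M = 0, N = 2/sqrt(100*u^2 + 4*v^2 + 1).
Assemble K = (LN − M²)/(EG − F²) = 20/(10000*u^4 + 800*u^2*v^2 + 200*u^2 + 16*v^4 + 8*v^2 + 1). At (u, v) = (3/2, 0): K = 5/12769.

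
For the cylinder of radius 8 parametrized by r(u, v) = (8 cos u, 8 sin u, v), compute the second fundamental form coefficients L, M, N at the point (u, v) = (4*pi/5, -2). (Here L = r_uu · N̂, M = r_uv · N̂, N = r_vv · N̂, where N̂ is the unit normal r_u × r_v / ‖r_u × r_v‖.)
L = -8;  M = 0;  N = 0

Compute the unit normal N̂(u, v) = (cos(u), sin(u), 0), and the second partials r_uu, r_uv, r_vv. Take dot products:
  L(u, v) = r_uu · N̂ = -8,
  M(u, v) = r_uv · N̂ = 0,
  N(u, v) = r_vv · N̂ = 0.
Evaluating at (u, v) = (4*pi/5, -2):
  L = -8, M = 0, N = 0.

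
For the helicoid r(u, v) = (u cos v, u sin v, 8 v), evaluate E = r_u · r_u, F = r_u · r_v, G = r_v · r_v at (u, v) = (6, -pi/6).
E = 1;  F = 0;  G = 100

Partials: r_u = (cos(v), sin(v), 0), r_v = (-u*sin(v), u*cos(v), 8). As functions of (u, v):
  E = r_u · r_u = 1,
  F = r_u · r_v = 0,
  G = r_v · r_v = u^2 + 64.
Evaluating at (u, v) = (6, -pi/6): E = 1, F = 0, G = 100.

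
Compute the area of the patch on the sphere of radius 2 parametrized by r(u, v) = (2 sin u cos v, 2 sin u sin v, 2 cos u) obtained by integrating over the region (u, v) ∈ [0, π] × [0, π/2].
Area = 4*pi

Area = ∫∫ √(EG − F²) du dv with √(EG − F²) = 4*Abs(sin(u)). Integrating over [0, π] × [0, π/2] gives 4*pi.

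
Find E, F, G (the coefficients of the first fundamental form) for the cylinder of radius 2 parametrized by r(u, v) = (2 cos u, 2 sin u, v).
E = 4;  F = 0;  G = 1

Compute partials: r_u = (-2*sin(u), 2*cos(u), 0), r_v = (0, 0, 1). Then
  E = r_u · r_u = 4,
  F = r_u · r_v = 0,
  G = r_v · r_v = 1.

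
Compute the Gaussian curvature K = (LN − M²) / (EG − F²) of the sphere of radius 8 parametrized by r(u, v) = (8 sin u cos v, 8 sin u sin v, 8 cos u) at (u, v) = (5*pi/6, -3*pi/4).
K = 1/64

Coefficients of the first fundamental form: E = 64, F = 0, G = 64*sin(u)^2.
Coefficients of the second fundamental form: L = -8*sin(u)/Abs(sin(u)), M = 0, N = -8*sin(u)^3/Abs(sin(u)).
Assemble K = (LN − M²)/(EG − F²) = 1/64. At (u, v) = (5*pi/6, -3*pi/4): K = 1/64.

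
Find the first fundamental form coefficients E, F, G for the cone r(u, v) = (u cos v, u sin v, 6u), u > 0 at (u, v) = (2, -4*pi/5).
E = 37;  F = 0;  G = 4

Partials: r_u = (cos(v), sin(v), 6), r_v = (-u*sin(v), u*cos(v), 0). As functions of (u, v):
  E = r_u · r_u = 37,
  F = r_u · r_v = 0,
  G = r_v · r_v = u^2.
Evaluating at (u, v) = (2, -4*pi/5): E = 37, F = 0, G = 4.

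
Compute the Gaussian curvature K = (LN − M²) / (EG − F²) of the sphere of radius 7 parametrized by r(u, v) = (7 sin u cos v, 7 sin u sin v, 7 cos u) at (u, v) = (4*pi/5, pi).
K = 1/49

Coefficients of the first fundamental form: E = 49, F = 0, G = 49*sin(u)^2.
Coefficients of the second fundamental form: L = -7*sin(u)/Abs(sin(u)), M = 0, N = -7*sin(u)^3/Abs(sin(u)).
Assemble K = (LN − M²)/(EG − F²) = 1/49. At (u, v) = (4*pi/5, pi): K = 1/49.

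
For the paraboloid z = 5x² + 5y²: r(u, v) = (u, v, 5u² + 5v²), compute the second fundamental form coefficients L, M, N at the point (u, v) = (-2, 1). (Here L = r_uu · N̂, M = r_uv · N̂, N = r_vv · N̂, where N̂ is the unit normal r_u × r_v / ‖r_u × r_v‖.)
L = 10*sqrt(501)/501;  M = 0;  N = 10*sqrt(501)/501

Compute the unit normal N̂(u, v) = (-10*u/sqrt(100*u^2 + 100*v^2 + 1), -10*v/sqrt(100*u^2 + 100*v^2 + 1), 1/sqrt(100*u^2 + 100*v^2 + 1)), and the second partials r_uu, r_uv, r_vv. Take dot products:
  L(u, v) = r_uu · N̂ = 10/sqrt(100*u^2 + 100*v^2 + 1),
  M(u, v) = r_uv · N̂ = 0,
  N(u, v) = r_vv · N̂ = 10/sqrt(100*u^2 + 100*v^2 + 1).
Evaluating at (u, v) = (-2, 1):
  L = 10*sqrt(501)/501, M = 0, N = 10*sqrt(501)/501.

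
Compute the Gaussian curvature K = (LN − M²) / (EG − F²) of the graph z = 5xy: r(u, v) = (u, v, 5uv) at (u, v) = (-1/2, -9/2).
K = -100/1054729

Coefficients of the first fundamental form: E = 25*v^2 + 1, F = 25*u*v, G = 25*u^2 + 1.
Coefficients of the second fundamental form: L = 0, M = 5/sqrt(25*u^2 + 25*v^2 + 1), N = 0.
Assemble K = (LN − M²)/(EG − F²) = -25/(625*u^4 + 1250*u^2*v^2 + 50*u^2 + 625*v^4 + 50*v^2 + 1). At (u, v) = (-1/2, -9/2): K = -100/1054729.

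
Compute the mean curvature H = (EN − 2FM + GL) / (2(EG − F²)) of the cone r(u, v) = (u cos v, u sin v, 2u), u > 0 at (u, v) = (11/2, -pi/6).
H = 2*sqrt(5)/55

With E = 5, F = 0, G = u^2, L = 0, M = 0, N = 2*sqrt(5)*u^2/(5*Abs(u)), assemble
  H = (EN − 2FM + GL) / (2(EG − F²)) = sqrt(5)/(5*Abs(u)).
At (u, v) = (11/2, -pi/6): H = 2*sqrt(5)/55.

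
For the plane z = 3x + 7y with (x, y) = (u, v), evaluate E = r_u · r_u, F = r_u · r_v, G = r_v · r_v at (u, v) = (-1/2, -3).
E = 10;  F = 21;  G = 50

Partials: r_u = (1, 0, 3), r_v = (0, 1, 7). As functions of (u, v):
  E = r_u · r_u = 10,
  F = r_u · r_v = 21,
  G = r_v · r_v = 50.
Evaluating at (u, v) = (-1/2, -3): E = 10, F = 21, G = 50.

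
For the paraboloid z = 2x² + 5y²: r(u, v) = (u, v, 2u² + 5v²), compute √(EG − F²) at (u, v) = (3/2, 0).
√(EG − F²)|_{(3/2, 0)} = sqrt(37)

E = 16*u^2 + 1, F = 40*u*v, G = 100*v^2 + 1; EG − F² = 16*u^2 + 100*v^2 + 1; √(EG − F²) = sqrt(16*u^2 + 100*v^2 + 1). At the given point: sqrt(37).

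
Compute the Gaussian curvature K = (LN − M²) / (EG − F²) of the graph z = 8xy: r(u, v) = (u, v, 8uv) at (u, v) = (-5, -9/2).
K = -64/8392609

Coefficients of the first fundamental form: E = 64*v^2 + 1, F = 64*u*v, G = 64*u^2 + 1.
Coefficients of the second fundamental form: L = 0, M = 8/sqrt(64*u^2 + 64*v^2 + 1), N = 0.
Assemble K = (LN − M²)/(EG − F²) = -64/(4096*u^4 + 8192*u^2*v^2 + 128*u^2 + 4096*v^4 + 128*v^2 + 1). At (u, v) = (-5, -9/2): K = -64/8392609.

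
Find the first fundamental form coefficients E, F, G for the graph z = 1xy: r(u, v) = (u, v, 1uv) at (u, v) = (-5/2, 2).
E = 5;  F = -5;  G = 29/4

Partials: r_u = (1, 0, v), r_v = (0, 1, u). As functions of (u, v):
  E = r_u · r_u = v^2 + 1,
  F = r_u · r_v = u*v,
  G = r_v · r_v = u^2 + 1.
Evaluating at (u, v) = (-5/2, 2): E = 5, F = -5, G = 29/4.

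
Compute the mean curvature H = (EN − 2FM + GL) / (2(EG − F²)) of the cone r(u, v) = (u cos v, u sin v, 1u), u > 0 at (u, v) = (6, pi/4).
H = sqrt(2)/24

With E = 2, F = 0, G = u^2, L = 0, M = 0, N = sqrt(2)*u^2/(2*Abs(u)), assemble
  H = (EN − 2FM + GL) / (2(EG − F²)) = sqrt(2)/(4*Abs(u)).
At (u, v) = (6, pi/4): H = sqrt(2)/24.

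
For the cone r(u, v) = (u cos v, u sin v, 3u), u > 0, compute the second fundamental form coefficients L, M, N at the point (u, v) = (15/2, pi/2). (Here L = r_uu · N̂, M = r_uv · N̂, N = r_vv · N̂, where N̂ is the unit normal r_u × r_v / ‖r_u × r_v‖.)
L = 0;  M = 0;  N = 9*sqrt(10)/4

Compute the unit normal N̂(u, v) = (-3*sqrt(10)*u*cos(v)/(10*Abs(u)), -3*sqrt(10)*u*sin(v)/(10*Abs(u)), sqrt(10)*u/(10*Abs(u))), and the second partials r_uu, r_uv, r_vv. Take dot products:
  L(u, v) = r_uu · N̂ = 0,
  M(u, v) = r_uv · N̂ = 0,
  N(u, v) = r_vv · N̂ = 3*sqrt(10)*u^2/(10*Abs(u)).
Evaluating at (u, v) = (15/2, pi/2):
  L = 0, M = 0, N = 9*sqrt(10)/4.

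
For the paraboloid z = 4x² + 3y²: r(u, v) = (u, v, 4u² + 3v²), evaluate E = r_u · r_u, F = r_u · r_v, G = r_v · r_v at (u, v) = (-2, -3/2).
E = 257;  F = 144;  G = 82

Partials: r_u = (1, 0, 8*u), r_v = (0, 1, 6*v). As functions of (u, v):
  E = r_u · r_u = 64*u^2 + 1,
  F = r_u · r_v = 48*u*v,
  G = r_v · r_v = 36*v^2 + 1.
Evaluating at (u, v) = (-2, -3/2): E = 257, F = 144, G = 82.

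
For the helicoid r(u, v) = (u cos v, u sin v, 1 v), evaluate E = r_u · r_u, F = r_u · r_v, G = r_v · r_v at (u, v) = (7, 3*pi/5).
E = 1;  F = 0;  G = 50

Partials: r_u = (cos(v), sin(v), 0), r_v = (-u*sin(v), u*cos(v), 1). As functions of (u, v):
  E = r_u · r_u = 1,
  F = r_u · r_v = 0,
  G = r_v · r_v = u^2 + 1.
Evaluating at (u, v) = (7, 3*pi/5): E = 1, F = 0, G = 50.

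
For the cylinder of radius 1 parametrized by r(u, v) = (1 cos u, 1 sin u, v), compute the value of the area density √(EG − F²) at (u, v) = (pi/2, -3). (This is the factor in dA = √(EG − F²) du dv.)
√(EG − F²)|_{(pi/2, -3)} = 1

E = 1, F = 0, G = 1, so EG − F² = 1. Taking the positive square root: √(EG − F²) = 1. At (u, v) = (pi/2, -3): 1.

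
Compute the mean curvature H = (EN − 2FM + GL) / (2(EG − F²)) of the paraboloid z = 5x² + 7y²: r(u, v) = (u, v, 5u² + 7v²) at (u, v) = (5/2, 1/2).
H = 1544*sqrt(3)/10125

With E = 100*u^2 + 1, F = 140*u*v, G = 196*v^2 + 1, L = 10/sqrt(100*u^2 + 196*v^2 + 1), M = 0, N = 14/sqrt(100*u^2 + 196*v^2 + 1), assemble
  H = (EN − 2FM + GL) / (2(EG − F²)) = 4*(175*u^2 + 245*v^2 + 3)/(100*u^2 + 196*v^2 + 1)^(3/2).
At (u, v) = (5/2, 1/2): H = 1544*sqrt(3)/10125.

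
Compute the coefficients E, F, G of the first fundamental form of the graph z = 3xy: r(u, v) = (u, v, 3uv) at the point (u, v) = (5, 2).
E = 37;  F = 90;  G = 226

Partials: r_u = (1, 0, 3*v), r_v = (0, 1, 3*u). As functions of (u, v):
  E = r_u · r_u = 9*v^2 + 1,
  F = r_u · r_v = 9*u*v,
  G = r_v · r_v = 9*u^2 + 1.
Evaluating at (u, v) = (5, 2): E = 37, F = 90, G = 226.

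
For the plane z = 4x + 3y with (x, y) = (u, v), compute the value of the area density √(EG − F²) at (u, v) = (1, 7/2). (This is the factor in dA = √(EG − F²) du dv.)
√(EG − F²)|_{(1, 7/2)} = sqrt(26)

E = 17, F = 12, G = 10, so EG − F² = 26. Taking the positive square root: √(EG − F²) = sqrt(26). At (u, v) = (1, 7/2): sqrt(26).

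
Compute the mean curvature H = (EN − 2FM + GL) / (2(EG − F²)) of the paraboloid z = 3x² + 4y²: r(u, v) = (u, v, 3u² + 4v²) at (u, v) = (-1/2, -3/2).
H = 475*sqrt(154)/23716

With E = 36*u^2 + 1, F = 48*u*v, G = 64*v^2 + 1, L = 6/sqrt(36*u^2 + 64*v^2 + 1), M = 0, N = 8/sqrt(36*u^2 + 64*v^2 + 1), assemble
  H = (EN − 2FM + GL) / (2(EG − F²)) = (144*u^2 + 192*v^2 + 7)/(36*u^2 + 64*v^2 + 1)^(3/2).
At (u, v) = (-1/2, -3/2): H = 475*sqrt(154)/23716.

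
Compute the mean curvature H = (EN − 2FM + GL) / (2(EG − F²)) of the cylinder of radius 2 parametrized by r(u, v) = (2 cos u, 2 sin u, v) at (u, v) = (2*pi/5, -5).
H = -1/4

With E = 4, F = 0, G = 1, L = -2, M = 0, N = 0, assemble
  H = (EN − 2FM + GL) / (2(EG − F²)) = -1/4.
At (u, v) = (2*pi/5, -5): H = -1/4.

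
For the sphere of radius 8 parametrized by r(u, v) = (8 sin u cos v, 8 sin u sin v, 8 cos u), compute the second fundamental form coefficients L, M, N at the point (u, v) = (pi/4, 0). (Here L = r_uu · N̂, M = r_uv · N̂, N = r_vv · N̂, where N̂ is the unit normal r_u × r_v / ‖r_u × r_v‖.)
L = -8;  M = 0;  N = -4

Compute the unit normal N̂(u, v) = (sin(u)^2*cos(v)/Abs(sin(u)), sin(u)^2*sin(v)/Abs(sin(u)), sin(2*u)/(2*Abs(sin(u)))), and the second partials r_uu, r_uv, r_vv. Take dot products:
  L(u, v) = r_uu · N̂ = -8*sin(u)/Abs(sin(u)),
  M(u, v) = r_uv · N̂ = 0,
  N(u, v) = r_vv · N̂ = -8*sin(u)^3/Abs(sin(u)).
Evaluating at (u, v) = (pi/4, 0):
  L = -8, M = 0, N = -4.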